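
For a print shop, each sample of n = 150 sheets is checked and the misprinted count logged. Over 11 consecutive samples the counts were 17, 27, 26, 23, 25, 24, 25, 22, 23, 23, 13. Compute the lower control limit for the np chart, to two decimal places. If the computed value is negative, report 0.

9.41

p̄ = Σdᵢ / (k·n) = 248 / (11 × 150) = 0.15030
LCL = np̄ − 3·√(np̄(1−p̄)) = 22.5455 − 3 × 4.3768 = 9.4149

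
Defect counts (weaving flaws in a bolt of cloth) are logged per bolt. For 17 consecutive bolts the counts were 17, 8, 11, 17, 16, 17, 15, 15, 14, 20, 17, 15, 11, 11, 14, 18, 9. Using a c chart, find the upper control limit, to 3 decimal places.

c̄ = (17 + 8 + 11 + 17 + 16 + 17 + 15 + 15 + 14 + 20 + 17 + 15 + 11 + 11 + 14 + 18 + 9) / 17 = 245 / 17 = 14.4118
UCL = c̄ + 3√c̄ = 14.4118 + 3 × √14.4118 = 14.4118 + 3 × 3.7963 = 25.8006

25.801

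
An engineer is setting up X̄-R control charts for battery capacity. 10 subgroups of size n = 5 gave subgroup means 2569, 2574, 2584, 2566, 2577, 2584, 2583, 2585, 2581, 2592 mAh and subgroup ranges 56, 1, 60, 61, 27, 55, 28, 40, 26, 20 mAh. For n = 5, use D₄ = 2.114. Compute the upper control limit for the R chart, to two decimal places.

R̄ = (56 + 1 + 60 + 61 + 27 + 55 + 28 + 40 + 26 + 20) / 10 = 374.0000 / 10 = 37.4000
UCL_R = D₄·R̄ = 2.114 × 37.4000 = 79.0636

79.06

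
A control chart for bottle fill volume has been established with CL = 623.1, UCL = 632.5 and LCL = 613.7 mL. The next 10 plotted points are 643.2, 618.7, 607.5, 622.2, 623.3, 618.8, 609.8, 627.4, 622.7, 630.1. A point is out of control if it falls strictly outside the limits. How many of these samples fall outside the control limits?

3

Compare each point to [613.7, 632.5]: sample 1 = 643.2 > UCL; sample 3 = 607.5 < LCL; sample 7 = 609.8 < LCL.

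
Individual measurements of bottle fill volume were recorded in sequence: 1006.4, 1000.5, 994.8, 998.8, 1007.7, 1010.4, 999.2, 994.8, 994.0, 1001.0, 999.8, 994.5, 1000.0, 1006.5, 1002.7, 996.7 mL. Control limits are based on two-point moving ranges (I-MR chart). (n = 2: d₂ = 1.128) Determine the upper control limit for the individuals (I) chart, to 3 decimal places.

1014.477

X̄ = (1006.4 + 1000.5 + 994.8 + 998.8 + 1007.7 + 1010.4 + 999.2 + 994.8 + 994.0 + 1001.0 + 999.8 + 994.5 + 1000.0 + 1006.5 + 1002.7 + 996.7) / 16 = 1000.4875
Moving ranges: 5.9, 5.7, 4.0, 8.9, 2.7, 11.2, 4.4, 0.8, 7.0, 1.2, 5.3, 5.5, 6.5, 3.8, 6.0; M̄R̄ = 78.9000 / 15 = 5.2600
UCL = X̄ + 3·M̄R̄/d₂ = 1000.4875 + 3 × 5.2600 / 1.128 = 1014.4769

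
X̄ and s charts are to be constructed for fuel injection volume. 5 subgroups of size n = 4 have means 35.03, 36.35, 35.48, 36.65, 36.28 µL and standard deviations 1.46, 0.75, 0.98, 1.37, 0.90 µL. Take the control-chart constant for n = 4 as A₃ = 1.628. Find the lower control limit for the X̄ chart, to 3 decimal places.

34.180

X̄̄ = (35.03 + 36.35 + 35.48 + 36.65 + 36.28) / 5 = 35.9580
s̄ = (1.46 + 0.75 + 0.98 + 1.37 + 0.90) / 5 = 1.0920
LCL = X̄̄ − A₃·s̄ = 35.9580 − 1.628 × 1.0920 = 34.1802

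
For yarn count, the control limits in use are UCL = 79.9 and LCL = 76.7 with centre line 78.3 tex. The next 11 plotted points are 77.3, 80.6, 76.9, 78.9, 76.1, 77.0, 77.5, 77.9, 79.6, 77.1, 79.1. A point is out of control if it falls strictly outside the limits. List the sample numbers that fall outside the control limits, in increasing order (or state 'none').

2, 5

Compare each point to [76.7, 79.9]: sample 2 = 80.6 > UCL; sample 5 = 76.1 < LCL.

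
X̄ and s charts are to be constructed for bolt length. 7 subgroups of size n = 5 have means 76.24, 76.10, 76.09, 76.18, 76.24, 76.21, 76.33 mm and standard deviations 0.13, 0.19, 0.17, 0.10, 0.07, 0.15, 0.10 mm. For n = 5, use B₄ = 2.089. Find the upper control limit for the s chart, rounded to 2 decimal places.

s̄ = (0.13 + 0.19 + 0.17 + 0.10 + 0.07 + 0.15 + 0.10) / 7 = 0.1300
UCL_s = B₄·s̄ = 2.089 × 0.1300 = 0.2716

0.27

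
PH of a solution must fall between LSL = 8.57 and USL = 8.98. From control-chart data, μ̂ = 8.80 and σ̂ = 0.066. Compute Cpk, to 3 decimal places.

0.909

Cpu = (USL − μ̂) / (3σ̂) = (8.98 − 8.80) / (3 × 0.066) = 0.9091; Cpl = (μ̂ − LSL) / (3σ̂) = (8.80 − 8.57) / (3 × 0.066) = 1.1616; Cpk = min(Cpu, Cpl) = 0.9091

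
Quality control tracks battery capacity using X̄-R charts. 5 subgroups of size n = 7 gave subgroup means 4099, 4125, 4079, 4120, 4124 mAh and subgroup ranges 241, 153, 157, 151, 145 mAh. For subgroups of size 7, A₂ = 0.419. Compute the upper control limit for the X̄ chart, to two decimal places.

4180.38

X̄̄ = (4099 + 4125 + 4079 + 4120 + 4124) / 5 = 20547.0000 / 5 = 4109.4000
R̄ = (241 + 153 + 157 + 151 + 145) / 5 = 847.0000 / 5 = 169.4000
UCL = X̄̄ + A₂·R̄ = 4109.4000 + 0.419 × 169.4000 = 4180.3786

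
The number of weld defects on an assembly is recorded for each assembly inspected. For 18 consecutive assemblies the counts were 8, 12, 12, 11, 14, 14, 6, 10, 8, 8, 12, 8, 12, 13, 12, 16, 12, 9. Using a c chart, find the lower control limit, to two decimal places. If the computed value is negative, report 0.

c̄ = (8 + 12 + 12 + 11 + 14 + 14 + 6 + 10 + 8 + 8 + 12 + 8 + 12 + 13 + 12 + 16 + 12 + 9) / 18 = 197 / 18 = 10.9444
LCL = c̄ − 3√c̄ = 10.9444 − 3 × 3.3082 = 1.0197

1.02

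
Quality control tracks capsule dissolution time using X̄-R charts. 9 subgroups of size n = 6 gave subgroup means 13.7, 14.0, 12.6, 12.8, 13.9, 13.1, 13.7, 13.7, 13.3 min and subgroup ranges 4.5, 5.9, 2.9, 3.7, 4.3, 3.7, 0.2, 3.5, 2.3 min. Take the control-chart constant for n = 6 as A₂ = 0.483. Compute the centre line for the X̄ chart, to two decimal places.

13.42

X̄̄ = (13.7 + 14.0 + 12.6 + 12.8 + 13.9 + 13.1 + 13.7 + 13.7 + 13.3) / 9 = 120.8000 / 9 = 13.4222
CL = X̄̄ = 13.4222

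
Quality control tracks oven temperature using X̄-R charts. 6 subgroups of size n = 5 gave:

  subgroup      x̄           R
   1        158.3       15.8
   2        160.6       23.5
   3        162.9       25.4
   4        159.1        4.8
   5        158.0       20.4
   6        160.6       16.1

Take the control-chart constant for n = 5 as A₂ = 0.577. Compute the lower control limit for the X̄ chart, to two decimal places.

149.72

X̄̄ = (158.3 + 160.6 + 162.9 + 159.1 + 158.0 + 160.6) / 6 = 959.5000 / 6 = 159.9167
R̄ = (15.8 + 23.5 + 25.4 + 4.8 + 20.4 + 16.1) / 6 = 106.0000 / 6 = 17.6667
LCL = X̄̄ − A₂·R̄ = 159.9167 − 0.577 × 17.6667 = 149.7230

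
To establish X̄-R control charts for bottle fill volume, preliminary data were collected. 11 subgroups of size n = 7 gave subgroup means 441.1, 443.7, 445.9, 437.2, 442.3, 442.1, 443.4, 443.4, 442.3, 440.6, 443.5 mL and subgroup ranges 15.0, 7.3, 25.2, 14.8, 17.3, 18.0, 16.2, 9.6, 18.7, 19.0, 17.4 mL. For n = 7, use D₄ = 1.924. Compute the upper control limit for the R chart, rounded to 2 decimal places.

31.22

R̄ = (15.0 + 7.3 + 25.2 + 14.8 + 17.3 + 18.0 + 16.2 + 9.6 + 18.7 + 19.0 + 17.4) / 11 = 178.5000 / 11 = 16.2273
UCL_R = D₄·R̄ = 1.924 × 16.2273 = 31.2213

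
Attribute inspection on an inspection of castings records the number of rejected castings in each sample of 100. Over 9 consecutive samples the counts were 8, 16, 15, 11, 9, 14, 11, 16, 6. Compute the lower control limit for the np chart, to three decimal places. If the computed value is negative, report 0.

p̄ = Σdᵢ / (k·n) = 106 / (9 × 100) = 0.11778
LCL = np̄ − 3·√(np̄(1−p̄)) = 11.7778 − 3 × 3.2234 = 2.1074

2.107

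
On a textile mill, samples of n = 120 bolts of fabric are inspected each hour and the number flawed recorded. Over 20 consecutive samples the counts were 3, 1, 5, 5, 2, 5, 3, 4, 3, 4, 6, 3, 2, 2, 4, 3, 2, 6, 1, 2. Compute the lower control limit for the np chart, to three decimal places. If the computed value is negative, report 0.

p̄ = Σdᵢ / (k·n) = 66 / (20 × 120) = 0.02750
LCL = np̄ − 3·√(np̄(1−p̄)) = 3.3000 − 3 × 1.7914 = -2.0743 → 0 (negative, so LCL = 0)

0.000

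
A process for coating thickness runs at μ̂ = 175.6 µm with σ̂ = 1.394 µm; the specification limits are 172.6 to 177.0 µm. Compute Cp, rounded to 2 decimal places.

0.53

Cp = (USL − LSL) / (6σ̂) = (177.0 − 172.6) / (6 × 1.394) = 4.4000 / 8.3640 = 0.5261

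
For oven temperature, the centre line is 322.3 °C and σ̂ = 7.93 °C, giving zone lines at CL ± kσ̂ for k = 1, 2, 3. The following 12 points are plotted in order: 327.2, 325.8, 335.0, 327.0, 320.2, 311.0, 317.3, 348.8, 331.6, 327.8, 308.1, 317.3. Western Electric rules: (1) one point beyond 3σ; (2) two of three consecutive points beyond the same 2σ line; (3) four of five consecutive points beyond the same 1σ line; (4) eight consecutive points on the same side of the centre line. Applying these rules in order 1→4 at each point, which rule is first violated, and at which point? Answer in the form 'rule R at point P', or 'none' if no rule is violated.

Zone of each point (C = within 1σ̂, B = 1σ̂–2σ̂, A = 2σ̂–3σ̂, * = beyond 3σ̂; sign = side of CL): 1:+C, 2:+C, 3:+B, 4:+C, 5:-C, 6:-B, 7:-C, 8:+*, 9:+B, 10:+C, 11:-B, 12:-C
Rule 1 (one point beyond the 3σ limits) is satisfied at point 8.

rule 1 at point 8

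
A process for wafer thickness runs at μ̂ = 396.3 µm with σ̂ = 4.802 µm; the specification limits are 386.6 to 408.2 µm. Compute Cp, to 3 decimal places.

0.750

Cp = (USL − LSL) / (6σ̂) = (408.2 − 386.6) / (6 × 4.802) = 21.6000 / 28.8120 = 0.7497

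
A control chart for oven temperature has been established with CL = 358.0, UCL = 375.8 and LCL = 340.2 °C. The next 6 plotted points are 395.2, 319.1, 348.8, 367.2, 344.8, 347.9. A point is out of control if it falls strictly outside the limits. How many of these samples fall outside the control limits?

Compare each point to [340.2, 375.8]: sample 1 = 395.2 > UCL; sample 2 = 319.1 < LCL.

2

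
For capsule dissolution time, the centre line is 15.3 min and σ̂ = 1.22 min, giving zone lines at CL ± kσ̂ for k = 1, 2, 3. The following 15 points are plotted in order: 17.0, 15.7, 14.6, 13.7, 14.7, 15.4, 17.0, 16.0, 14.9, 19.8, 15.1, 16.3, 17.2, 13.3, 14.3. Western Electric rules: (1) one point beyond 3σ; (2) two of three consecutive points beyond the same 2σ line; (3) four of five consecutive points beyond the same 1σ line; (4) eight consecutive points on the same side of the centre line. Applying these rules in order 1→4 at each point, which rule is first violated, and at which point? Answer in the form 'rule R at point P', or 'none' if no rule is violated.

rule 1 at point 10

Zone of each point (C = within 1σ̂, B = 1σ̂–2σ̂, A = 2σ̂–3σ̂, * = beyond 3σ̂; sign = side of CL): 1:+B, 2:+C, 3:-C, 4:-B, 5:-C, 6:+C, 7:+B, 8:+C, 9:-C, 10:+*, 11:-C, 12:+C, 13:+B, 14:-B, 15:-C
Rule 1 (one point beyond the 3σ limits) is satisfied at point 10.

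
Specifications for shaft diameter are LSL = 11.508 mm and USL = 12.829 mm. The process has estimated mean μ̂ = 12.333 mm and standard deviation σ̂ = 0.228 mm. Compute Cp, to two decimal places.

0.97

Cp = (USL − LSL) / (6σ̂) = (12.829 − 11.508) / (6 × 0.228) = 1.3210 / 1.3680 = 0.9656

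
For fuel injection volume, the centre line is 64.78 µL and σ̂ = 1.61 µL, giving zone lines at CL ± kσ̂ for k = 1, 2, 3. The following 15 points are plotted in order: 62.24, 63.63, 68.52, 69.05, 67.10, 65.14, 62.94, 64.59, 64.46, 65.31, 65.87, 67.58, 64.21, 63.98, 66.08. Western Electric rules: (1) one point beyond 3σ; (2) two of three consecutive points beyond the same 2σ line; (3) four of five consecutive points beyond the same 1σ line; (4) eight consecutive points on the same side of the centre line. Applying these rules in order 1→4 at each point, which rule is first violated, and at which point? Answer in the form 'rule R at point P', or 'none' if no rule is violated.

Zone of each point (C = within 1σ̂, B = 1σ̂–2σ̂, A = 2σ̂–3σ̂, * = beyond 3σ̂; sign = side of CL): 1:-B, 2:-C, 3:+A, 4:+A, 5:+B, 6:+C, 7:-B, 8:-C, 9:-C, 10:+C, 11:+C, 12:+B, 13:-C, 14:-C, 15:+C
Rule 2 (two of three consecutive points beyond the same 2σ limit) is satisfied at point 4.

rule 2 at point 4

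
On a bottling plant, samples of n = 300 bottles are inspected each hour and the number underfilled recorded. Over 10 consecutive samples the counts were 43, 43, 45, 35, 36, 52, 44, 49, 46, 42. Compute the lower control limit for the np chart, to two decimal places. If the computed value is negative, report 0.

25.20

p̄ = Σdᵢ / (k·n) = 435 / (10 × 300) = 0.14500
LCL = np̄ − 3·√(np̄(1−p̄)) = 43.5000 − 3 × 6.0986 = 25.2043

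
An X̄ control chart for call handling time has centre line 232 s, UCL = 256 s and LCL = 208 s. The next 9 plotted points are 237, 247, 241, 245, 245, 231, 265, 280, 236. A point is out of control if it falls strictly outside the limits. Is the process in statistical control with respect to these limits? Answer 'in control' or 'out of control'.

Compare each point to [208, 256]: sample 7 = 265 > UCL; sample 8 = 280 > UCL.

out of control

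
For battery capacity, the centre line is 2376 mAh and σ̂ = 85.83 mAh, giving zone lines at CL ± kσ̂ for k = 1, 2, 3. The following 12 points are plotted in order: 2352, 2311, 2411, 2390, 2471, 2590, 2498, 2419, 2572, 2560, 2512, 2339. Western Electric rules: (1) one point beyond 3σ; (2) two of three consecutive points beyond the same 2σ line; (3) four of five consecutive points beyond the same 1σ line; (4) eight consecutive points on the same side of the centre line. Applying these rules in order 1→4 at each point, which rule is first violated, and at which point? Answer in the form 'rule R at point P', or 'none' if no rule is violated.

Zone of each point (C = within 1σ̂, B = 1σ̂–2σ̂, A = 2σ̂–3σ̂, * = beyond 3σ̂; sign = side of CL): 1:-C, 2:-C, 3:+C, 4:+C, 5:+B, 6:+A, 7:+B, 8:+C, 9:+A, 10:+A, 11:+B, 12:-C
Rule 3 (four of five consecutive points beyond the same 1σ limit) is satisfied at point 9.

rule 3 at point 9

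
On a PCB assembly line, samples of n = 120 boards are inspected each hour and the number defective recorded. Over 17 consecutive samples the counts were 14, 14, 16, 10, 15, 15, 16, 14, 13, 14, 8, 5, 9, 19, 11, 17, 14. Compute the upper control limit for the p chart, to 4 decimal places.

p̄ = Σdᵢ / (k·n) = 224 / (17 × 120) = 0.10980
UCL = p̄ + 3·√(p̄(1−p̄)/n) = 0.10980 + 3 × √(0.10980×0.89020/120) = 0.10980 + 3 × 0.02854 = 0.19543

0.1954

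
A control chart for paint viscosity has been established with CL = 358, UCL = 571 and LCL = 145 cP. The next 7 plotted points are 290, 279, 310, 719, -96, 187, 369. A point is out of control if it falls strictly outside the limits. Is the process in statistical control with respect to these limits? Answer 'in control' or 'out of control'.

out of control

Compare each point to [145, 571]: sample 4 = 719 > UCL; sample 5 = -96 < LCL.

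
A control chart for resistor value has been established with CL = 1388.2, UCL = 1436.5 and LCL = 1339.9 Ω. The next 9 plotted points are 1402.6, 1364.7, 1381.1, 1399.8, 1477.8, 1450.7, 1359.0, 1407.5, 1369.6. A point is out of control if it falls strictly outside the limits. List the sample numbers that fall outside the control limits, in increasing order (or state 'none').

5, 6

Compare each point to [1339.9, 1436.5]: sample 5 = 1477.8 > UCL; sample 6 = 1450.7 > UCL.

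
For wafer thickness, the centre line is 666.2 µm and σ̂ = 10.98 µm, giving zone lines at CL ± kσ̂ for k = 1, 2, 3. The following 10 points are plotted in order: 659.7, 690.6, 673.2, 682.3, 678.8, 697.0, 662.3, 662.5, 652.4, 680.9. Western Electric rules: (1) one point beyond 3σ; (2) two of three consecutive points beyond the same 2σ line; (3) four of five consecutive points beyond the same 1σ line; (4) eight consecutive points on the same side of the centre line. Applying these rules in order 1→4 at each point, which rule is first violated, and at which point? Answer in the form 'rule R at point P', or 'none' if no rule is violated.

rule 3 at point 6

Zone of each point (C = within 1σ̂, B = 1σ̂–2σ̂, A = 2σ̂–3σ̂, * = beyond 3σ̂; sign = side of CL): 1:-C, 2:+A, 3:+C, 4:+B, 5:+B, 6:+A, 7:-C, 8:-C, 9:-B, 10:+B
Rule 3 (four of five consecutive points beyond the same 1σ limit) is satisfied at point 6.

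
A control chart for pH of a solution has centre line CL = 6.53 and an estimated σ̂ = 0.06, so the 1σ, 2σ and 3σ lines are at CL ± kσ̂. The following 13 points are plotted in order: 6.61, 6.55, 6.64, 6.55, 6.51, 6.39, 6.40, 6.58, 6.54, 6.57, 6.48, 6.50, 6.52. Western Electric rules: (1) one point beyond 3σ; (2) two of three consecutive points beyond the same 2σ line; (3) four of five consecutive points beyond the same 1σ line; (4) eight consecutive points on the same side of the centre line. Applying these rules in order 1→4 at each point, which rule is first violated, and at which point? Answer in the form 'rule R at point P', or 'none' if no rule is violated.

rule 2 at point 7

Zone of each point (C = within 1σ̂, B = 1σ̂–2σ̂, A = 2σ̂–3σ̂, * = beyond 3σ̂; sign = side of CL): 1:+B, 2:+C, 3:+B, 4:+C, 5:-C, 6:-A, 7:-A, 8:+C, 9:+C, 10:+C, 11:-C, 12:-C, 13:-C
Rule 2 (two of three consecutive points beyond the same 2σ limit) is satisfied at point 7.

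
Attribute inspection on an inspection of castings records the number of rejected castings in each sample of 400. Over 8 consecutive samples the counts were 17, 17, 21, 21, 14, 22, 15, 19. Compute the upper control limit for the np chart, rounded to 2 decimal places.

30.77

p̄ = Σdᵢ / (k·n) = 146 / (8 × 400) = 0.04562
UCL = np̄ + 3·√(np̄(1−p̄)) = 18.2500 + 3 × √(18.2500×0.95437) = 18.2500 + 3 × 4.1734 = 30.7702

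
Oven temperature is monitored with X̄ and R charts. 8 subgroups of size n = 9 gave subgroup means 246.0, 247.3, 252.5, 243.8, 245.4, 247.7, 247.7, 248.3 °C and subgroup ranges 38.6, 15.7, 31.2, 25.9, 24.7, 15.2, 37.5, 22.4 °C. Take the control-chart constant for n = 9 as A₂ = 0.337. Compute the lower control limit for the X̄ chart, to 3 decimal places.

X̄̄ = (246.0 + 247.3 + 252.5 + 243.8 + 245.4 + 247.7 + 247.7 + 248.3) / 8 = 1978.7000 / 8 = 247.3375
R̄ = (38.6 + 15.7 + 31.2 + 25.9 + 24.7 + 15.2 + 37.5 + 22.4) / 8 = 211.2000 / 8 = 26.4000
LCL = X̄̄ − A₂·R̄ = 247.3375 − 0.337 × 26.4000 = 238.4407

238.441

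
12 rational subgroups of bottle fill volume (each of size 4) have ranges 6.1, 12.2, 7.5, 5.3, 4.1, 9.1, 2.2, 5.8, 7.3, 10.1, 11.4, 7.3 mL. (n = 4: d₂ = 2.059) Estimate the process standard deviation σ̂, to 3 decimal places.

3.578

R̄ = (6.1 + 12.2 + 7.5 + 5.3 + 4.1 + 9.1 + 2.2 + 5.8 + 7.3 + 10.1 + 11.4 + 7.3) / 12 = 7.3667
σ̂ = R̄ / d₂ = 7.3667 / 2.059 = 3.5778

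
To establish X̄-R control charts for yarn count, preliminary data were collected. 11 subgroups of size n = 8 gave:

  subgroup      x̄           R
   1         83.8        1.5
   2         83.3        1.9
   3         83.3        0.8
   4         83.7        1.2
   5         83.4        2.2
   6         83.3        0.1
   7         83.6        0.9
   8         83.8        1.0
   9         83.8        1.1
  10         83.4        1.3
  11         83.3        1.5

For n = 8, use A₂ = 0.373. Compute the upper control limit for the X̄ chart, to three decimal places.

83.976

X̄̄ = (83.8 + 83.3 + 83.3 + 83.7 + 83.4 + 83.3 + 83.6 + 83.8 + 83.8 + 83.4 + 83.3) / 11 = 918.7000 / 11 = 83.5182
R̄ = (1.5 + 1.9 + 0.8 + 1.2 + 2.2 + 0.1 + 0.9 + 1.0 + 1.1 + 1.3 + 1.5) / 11 = 13.5000 / 11 = 1.2273
UCL = X̄̄ + A₂·R̄ = 83.5182 + 0.373 × 1.2273 = 83.9760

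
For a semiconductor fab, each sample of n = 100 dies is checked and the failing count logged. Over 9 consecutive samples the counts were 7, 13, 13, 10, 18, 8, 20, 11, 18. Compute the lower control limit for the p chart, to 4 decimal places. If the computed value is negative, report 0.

p̄ = Σdᵢ / (k·n) = 118 / (9 × 100) = 0.13111
LCL = p̄ − 3·√(p̄(1−p̄)/n) = 0.13111 − 3 × 0.03375 = 0.02985

0.0299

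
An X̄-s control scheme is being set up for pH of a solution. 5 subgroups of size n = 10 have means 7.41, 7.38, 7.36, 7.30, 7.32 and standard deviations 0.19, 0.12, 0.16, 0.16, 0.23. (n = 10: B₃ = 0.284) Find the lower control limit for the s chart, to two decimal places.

s̄ = (0.19 + 0.12 + 0.16 + 0.16 + 0.23) / 5 = 0.1720
LCL_s = B₃·s̄ = 0.284 × 0.1720 = 0.0488

0.05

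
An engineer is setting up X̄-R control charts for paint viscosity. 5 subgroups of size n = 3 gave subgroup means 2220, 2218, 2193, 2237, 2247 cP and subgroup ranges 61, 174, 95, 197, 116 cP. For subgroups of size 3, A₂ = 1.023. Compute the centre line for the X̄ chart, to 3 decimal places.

2223.000

X̄̄ = (2220 + 2218 + 2193 + 2237 + 2247) / 5 = 11115.0000 / 5 = 2223.0000
CL = X̄̄ = 2223.0000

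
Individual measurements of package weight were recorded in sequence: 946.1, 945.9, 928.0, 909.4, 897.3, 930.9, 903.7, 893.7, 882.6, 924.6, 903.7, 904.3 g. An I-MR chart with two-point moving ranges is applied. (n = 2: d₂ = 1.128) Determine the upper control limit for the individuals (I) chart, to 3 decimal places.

961.137

X̄ = (946.1 + 945.9 + 928.0 + 909.4 + 897.3 + 930.9 + 903.7 + 893.7 + 882.6 + 924.6 + 903.7 + 904.3) / 12 = 914.1833
Moving ranges: 0.2, 17.9, 18.6, 12.1, 33.6, 27.2, 10.0, 11.1, 42.0, 20.9, 0.6; M̄R̄ = 194.2000 / 11 = 17.6545
UCL = X̄ + 3·M̄R̄/d₂ = 914.1833 + 3 × 17.6545 / 1.128 = 961.1369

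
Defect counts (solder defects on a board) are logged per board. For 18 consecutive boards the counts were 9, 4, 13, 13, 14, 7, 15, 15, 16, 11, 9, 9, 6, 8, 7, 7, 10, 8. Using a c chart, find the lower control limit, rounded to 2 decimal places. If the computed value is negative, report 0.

0.54

c̄ = (9 + 4 + 13 + 13 + 14 + 7 + 15 + 15 + 16 + 11 + 9 + 9 + 6 + 8 + 7 + 7 + 10 + 8) / 18 = 181 / 18 = 10.0556
LCL = c̄ − 3√c̄ = 10.0556 − 3 × 3.1710 = 0.5424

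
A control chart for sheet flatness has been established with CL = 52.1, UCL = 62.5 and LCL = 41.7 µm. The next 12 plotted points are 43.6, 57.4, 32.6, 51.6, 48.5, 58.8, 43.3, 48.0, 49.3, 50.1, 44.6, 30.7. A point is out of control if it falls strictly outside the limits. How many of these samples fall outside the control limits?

Compare each point to [41.7, 62.5]: sample 3 = 32.6 < LCL; sample 12 = 30.7 < LCL.

2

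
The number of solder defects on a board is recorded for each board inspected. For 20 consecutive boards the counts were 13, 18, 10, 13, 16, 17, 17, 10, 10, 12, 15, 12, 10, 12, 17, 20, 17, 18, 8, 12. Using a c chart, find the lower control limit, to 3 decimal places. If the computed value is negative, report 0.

2.685

c̄ = (13 + 18 + 10 + 13 + 16 + 17 + 17 + 10 + 10 + 12 + 15 + 12 + 10 + 12 + 17 + 20 + 17 + 18 + 8 + 12) / 20 = 277 / 20 = 13.8500
LCL = c̄ − 3√c̄ = 13.8500 − 3 × 3.7216 = 2.6853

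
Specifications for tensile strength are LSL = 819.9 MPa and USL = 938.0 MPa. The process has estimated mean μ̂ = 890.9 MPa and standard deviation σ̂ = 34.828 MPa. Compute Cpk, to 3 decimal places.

0.451

Cpu = (USL − μ̂) / (3σ̂) = (938.0 − 890.9) / (3 × 34.828) = 0.4508; Cpl = (μ̂ − LSL) / (3σ̂) = (890.9 − 819.9) / (3 × 34.828) = 0.6795; Cpk = min(Cpu, Cpl) = 0.4508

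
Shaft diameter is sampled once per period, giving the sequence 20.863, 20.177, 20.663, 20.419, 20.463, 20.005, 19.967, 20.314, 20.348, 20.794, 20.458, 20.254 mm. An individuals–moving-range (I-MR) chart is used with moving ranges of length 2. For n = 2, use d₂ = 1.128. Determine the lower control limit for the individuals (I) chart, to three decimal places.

X̄ = (20.863 + 20.177 + 20.663 + 20.419 + 20.463 + 20.005 + 19.967 + 20.314 + 20.348 + 20.794 + 20.458 + 20.254) / 12 = 20.3938
Moving ranges: 0.686, 0.486, 0.244, 0.044, 0.458, 0.038, 0.347, 0.034, 0.446, 0.336, 0.204; M̄R̄ = 3.3230 / 11 = 0.3021
LCL = X̄ − 3·M̄R̄/d₂ = 20.3938 − 3 × 0.3021 / 1.128 = 19.5903

19.590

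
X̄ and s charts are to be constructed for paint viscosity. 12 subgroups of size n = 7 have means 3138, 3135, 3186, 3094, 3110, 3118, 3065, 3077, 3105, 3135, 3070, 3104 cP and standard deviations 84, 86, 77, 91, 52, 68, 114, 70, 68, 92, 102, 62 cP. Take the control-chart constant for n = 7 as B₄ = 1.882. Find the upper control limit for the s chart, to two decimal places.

151.50

s̄ = (84 + 86 + 77 + 91 + 52 + 68 + 114 + 70 + 68 + 92 + 102 + 62) / 12 = 80.5000
UCL_s = B₄·s̄ = 1.882 × 80.5000 = 151.5010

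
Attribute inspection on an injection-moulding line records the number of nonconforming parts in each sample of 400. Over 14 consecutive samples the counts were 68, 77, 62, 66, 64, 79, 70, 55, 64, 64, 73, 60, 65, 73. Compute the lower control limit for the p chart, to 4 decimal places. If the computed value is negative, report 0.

0.1118

p̄ = Σdᵢ / (k·n) = 940 / (14 × 400) = 0.16786
LCL = p̄ − 3·√(p̄(1−p̄)/n) = 0.16786 − 3 × 0.01869 = 0.11180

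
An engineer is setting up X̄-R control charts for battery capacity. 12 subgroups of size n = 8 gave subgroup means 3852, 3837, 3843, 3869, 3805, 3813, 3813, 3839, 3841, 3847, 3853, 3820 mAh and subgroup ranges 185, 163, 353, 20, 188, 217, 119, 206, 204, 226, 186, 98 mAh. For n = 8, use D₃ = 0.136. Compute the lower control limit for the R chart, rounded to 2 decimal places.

24.54

R̄ = (185 + 163 + 353 + 20 + 188 + 217 + 119 + 206 + 204 + 226 + 186 + 98) / 12 = 2165.0000 / 12 = 180.4167
LCL_R = D₃·R̄ = 0.136 × 180.4167 = 24.5367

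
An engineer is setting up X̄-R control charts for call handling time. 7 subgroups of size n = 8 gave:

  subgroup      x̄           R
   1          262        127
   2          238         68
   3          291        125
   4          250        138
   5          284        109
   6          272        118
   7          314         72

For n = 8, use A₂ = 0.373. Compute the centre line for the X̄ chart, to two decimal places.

X̄̄ = (262 + 238 + 291 + 250 + 284 + 272 + 314) / 7 = 1911.0000 / 7 = 273.0000
CL = X̄̄ = 273.0000

273.00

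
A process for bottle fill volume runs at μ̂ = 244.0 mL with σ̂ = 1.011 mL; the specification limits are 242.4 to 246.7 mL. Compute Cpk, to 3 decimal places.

0.528

Cpu = (USL − μ̂) / (3σ̂) = (246.7 − 244.0) / (3 × 1.011) = 0.8902; Cpl = (μ̂ − LSL) / (3σ̂) = (244.0 − 242.4) / (3 × 1.011) = 0.5275; Cpk = min(Cpu, Cpl) = 0.5275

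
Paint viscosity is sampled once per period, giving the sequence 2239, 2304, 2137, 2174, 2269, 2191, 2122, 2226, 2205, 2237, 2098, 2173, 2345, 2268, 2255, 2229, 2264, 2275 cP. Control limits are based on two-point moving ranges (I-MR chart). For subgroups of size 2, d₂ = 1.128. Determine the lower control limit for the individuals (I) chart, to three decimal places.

X̄ = (2239 + 2304 + 2137 + 2174 + 2269 + 2191 + 2122 + 2226 + 2205 + 2237 + 2098 + 2173 + 2345 + 2268 + 2255 + 2229 + 2264 + 2275) / 18 = 2222.8333
Moving ranges: 65, 167, 37, 95, 78, 69, 104, 21, 32, 139, 75, 172, 77, 13, 26, 35, 11; M̄R̄ = 1216.0000 / 17 = 71.5294
LCL = X̄ − 3·M̄R̄/d₂ = 2222.8333 − 3 × 71.5294 / 1.128 = 2032.5955

2032.596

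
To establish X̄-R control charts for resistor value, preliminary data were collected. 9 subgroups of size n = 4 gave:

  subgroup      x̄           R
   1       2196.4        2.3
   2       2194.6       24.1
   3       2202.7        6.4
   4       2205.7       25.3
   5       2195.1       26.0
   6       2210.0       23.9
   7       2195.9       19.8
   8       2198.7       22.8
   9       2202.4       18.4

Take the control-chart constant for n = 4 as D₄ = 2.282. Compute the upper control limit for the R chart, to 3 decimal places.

R̄ = (2.3 + 24.1 + 6.4 + 25.3 + 26.0 + 23.9 + 19.8 + 22.8 + 18.4) / 9 = 169.0000 / 9 = 18.7778
UCL_R = D₄·R̄ = 2.282 × 18.7778 = 42.8509

42.851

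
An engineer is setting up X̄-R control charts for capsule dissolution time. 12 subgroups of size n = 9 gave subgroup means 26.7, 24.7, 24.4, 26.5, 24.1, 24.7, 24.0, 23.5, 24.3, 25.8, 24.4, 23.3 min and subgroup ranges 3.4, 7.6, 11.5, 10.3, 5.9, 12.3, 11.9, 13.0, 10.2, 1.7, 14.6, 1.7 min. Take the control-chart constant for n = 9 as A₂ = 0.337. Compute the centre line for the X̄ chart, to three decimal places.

24.700

X̄̄ = (26.7 + 24.7 + 24.4 + 26.5 + 24.1 + 24.7 + 24.0 + 23.5 + 24.3 + 25.8 + 24.4 + 23.3) / 12 = 296.4000 / 12 = 24.7000
CL = X̄̄ = 24.7000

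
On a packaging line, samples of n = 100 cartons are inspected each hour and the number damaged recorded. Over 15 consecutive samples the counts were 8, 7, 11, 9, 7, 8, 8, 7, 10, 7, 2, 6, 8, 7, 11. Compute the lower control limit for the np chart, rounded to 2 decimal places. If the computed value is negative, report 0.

p̄ = Σdᵢ / (k·n) = 116 / (15 × 100) = 0.07733
LCL = np̄ − 3·√(np̄(1−p̄)) = 7.7333 − 3 × 2.6712 = -0.2803 → 0 (negative, so LCL = 0)

0.00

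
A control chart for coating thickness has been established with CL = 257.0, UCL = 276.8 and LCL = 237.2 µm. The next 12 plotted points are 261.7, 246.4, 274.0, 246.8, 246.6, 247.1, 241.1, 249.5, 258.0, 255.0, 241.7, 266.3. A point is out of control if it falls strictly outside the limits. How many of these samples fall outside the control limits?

0

All 12 points lie within [237.2, 276.8].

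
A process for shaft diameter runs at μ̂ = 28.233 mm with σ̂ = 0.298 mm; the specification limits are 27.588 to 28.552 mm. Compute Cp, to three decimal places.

0.539

Cp = (USL − LSL) / (6σ̂) = (28.552 − 27.588) / (6 × 0.298) = 0.9640 / 1.7880 = 0.5391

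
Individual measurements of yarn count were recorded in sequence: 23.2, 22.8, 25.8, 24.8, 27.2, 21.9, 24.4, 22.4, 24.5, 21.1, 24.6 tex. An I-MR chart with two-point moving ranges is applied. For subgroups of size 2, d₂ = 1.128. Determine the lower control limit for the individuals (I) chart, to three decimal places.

17.073

X̄ = (23.2 + 22.8 + 25.8 + 24.8 + 27.2 + 21.9 + 24.4 + 22.4 + 24.5 + 21.1 + 24.6) / 11 = 23.8818
Moving ranges: 0.4, 3.0, 1.0, 2.4, 5.3, 2.5, 2.0, 2.1, 3.4, 3.5; M̄R̄ = 25.6000 / 10 = 2.5600
LCL = X̄ − 3·M̄R̄/d₂ = 23.8818 − 3 × 2.5600 / 1.128 = 17.0733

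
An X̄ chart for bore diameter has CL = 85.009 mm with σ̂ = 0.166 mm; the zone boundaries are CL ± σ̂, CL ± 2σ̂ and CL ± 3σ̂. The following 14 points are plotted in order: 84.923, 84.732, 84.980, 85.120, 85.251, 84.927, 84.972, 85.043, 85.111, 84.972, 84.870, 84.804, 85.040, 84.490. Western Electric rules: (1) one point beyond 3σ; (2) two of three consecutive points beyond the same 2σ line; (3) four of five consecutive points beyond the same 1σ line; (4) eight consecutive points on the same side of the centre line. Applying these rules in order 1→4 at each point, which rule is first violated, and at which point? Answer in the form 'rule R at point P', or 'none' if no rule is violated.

rule 1 at point 14

Zone of each point (C = within 1σ̂, B = 1σ̂–2σ̂, A = 2σ̂–3σ̂, * = beyond 3σ̂; sign = side of CL): 1:-C, 2:-B, 3:-C, 4:+C, 5:+B, 6:-C, 7:-C, 8:+C, 9:+C, 10:-C, 11:-C, 12:-B, 13:+C, 14:-*
Rule 1 (one point beyond the 3σ limits) is satisfied at point 14.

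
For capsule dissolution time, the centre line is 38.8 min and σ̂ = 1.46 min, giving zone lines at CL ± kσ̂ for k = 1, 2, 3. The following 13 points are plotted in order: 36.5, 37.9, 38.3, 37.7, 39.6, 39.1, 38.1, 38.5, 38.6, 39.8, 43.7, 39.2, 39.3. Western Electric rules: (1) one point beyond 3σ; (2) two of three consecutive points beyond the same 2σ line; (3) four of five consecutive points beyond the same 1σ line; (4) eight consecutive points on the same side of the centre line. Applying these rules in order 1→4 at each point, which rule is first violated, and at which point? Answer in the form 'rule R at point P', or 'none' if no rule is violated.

rule 1 at point 11

Zone of each point (C = within 1σ̂, B = 1σ̂–2σ̂, A = 2σ̂–3σ̂, * = beyond 3σ̂; sign = side of CL): 1:-B, 2:-C, 3:-C, 4:-C, 5:+C, 6:+C, 7:-C, 8:-C, 9:-C, 10:+C, 11:+*, 12:+C, 13:+C
Rule 1 (one point beyond the 3σ limits) is satisfied at point 11.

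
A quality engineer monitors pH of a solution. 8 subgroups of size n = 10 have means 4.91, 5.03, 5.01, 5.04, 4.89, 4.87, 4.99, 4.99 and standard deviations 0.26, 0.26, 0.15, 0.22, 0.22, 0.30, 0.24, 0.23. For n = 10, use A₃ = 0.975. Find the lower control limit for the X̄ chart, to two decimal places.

X̄̄ = (4.91 + 5.03 + 5.01 + 5.04 + 4.89 + 4.87 + 4.99 + 4.99) / 8 = 4.9663
s̄ = (0.26 + 0.26 + 0.15 + 0.22 + 0.22 + 0.30 + 0.24 + 0.23) / 8 = 0.2350
LCL = X̄̄ − A₃·s̄ = 4.9663 − 0.975 × 0.2350 = 4.7371

4.74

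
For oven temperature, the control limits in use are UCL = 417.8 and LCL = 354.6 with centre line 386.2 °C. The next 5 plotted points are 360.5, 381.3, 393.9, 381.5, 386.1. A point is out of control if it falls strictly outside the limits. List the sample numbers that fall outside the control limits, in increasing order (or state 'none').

All 5 points lie within [354.6, 417.8].

none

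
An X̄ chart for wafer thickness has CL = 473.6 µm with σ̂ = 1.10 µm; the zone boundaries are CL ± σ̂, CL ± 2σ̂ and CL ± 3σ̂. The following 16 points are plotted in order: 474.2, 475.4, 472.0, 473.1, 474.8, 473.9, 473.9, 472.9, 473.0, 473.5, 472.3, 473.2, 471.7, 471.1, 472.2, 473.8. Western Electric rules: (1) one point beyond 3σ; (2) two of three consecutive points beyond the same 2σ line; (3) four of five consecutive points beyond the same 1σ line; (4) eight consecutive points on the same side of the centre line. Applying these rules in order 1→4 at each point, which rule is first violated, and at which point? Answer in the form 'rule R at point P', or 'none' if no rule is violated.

Zone of each point (C = within 1σ̂, B = 1σ̂–2σ̂, A = 2σ̂–3σ̂, * = beyond 3σ̂; sign = side of CL): 1:+C, 2:+B, 3:-B, 4:-C, 5:+B, 6:+C, 7:+C, 8:-C, 9:-C, 10:-C, 11:-B, 12:-C, 13:-B, 14:-A, 15:-B, 16:+C
Rule 3 (four of five consecutive points beyond the same 1σ limit) is satisfied at point 15.

rule 3 at point 15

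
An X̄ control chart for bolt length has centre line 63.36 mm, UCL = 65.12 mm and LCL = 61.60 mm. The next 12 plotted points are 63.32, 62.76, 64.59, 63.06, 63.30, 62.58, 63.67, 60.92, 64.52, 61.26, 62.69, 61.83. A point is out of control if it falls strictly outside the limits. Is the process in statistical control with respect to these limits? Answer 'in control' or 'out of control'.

out of control

Compare each point to [61.60, 65.12]: sample 8 = 60.92 < LCL; sample 10 = 61.26 < LCL.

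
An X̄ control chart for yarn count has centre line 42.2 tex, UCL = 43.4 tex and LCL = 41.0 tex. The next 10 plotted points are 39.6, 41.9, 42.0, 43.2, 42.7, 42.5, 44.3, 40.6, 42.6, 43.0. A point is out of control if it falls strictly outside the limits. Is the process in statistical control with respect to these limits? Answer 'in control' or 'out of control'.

Compare each point to [41.0, 43.4]: sample 1 = 39.6 < LCL; sample 7 = 44.3 > UCL; sample 8 = 40.6 < LCL.

out of control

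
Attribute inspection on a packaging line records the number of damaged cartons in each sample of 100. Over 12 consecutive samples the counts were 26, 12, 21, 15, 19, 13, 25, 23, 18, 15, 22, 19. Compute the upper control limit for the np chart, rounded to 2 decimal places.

30.77

p̄ = Σdᵢ / (k·n) = 228 / (12 × 100) = 0.19000
UCL = np̄ + 3·√(np̄(1−p̄)) = 19.0000 + 3 × √(19.0000×0.81000) = 19.0000 + 3 × 3.9230 = 30.7690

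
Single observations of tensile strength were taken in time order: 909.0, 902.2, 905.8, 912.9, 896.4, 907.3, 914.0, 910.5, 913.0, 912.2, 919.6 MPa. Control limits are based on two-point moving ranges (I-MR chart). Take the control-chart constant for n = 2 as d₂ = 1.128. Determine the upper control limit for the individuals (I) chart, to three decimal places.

926.855

X̄ = (909.0 + 902.2 + 905.8 + 912.9 + 896.4 + 907.3 + 914.0 + 910.5 + 913.0 + 912.2 + 919.6) / 11 = 909.3545
Moving ranges: 6.8, 3.6, 7.1, 16.5, 10.9, 6.7, 3.5, 2.5, 0.8, 7.4; M̄R̄ = 65.8000 / 10 = 6.5800
UCL = X̄ + 3·M̄R̄/d₂ = 909.3545 + 3 × 6.5800 / 1.128 = 926.8545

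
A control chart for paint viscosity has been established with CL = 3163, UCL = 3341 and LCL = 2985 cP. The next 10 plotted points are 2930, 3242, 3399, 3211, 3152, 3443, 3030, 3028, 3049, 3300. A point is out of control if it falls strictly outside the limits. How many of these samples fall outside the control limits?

Compare each point to [2985, 3341]: sample 1 = 2930 < LCL; sample 3 = 3399 > UCL; sample 6 = 3443 > UCL.

3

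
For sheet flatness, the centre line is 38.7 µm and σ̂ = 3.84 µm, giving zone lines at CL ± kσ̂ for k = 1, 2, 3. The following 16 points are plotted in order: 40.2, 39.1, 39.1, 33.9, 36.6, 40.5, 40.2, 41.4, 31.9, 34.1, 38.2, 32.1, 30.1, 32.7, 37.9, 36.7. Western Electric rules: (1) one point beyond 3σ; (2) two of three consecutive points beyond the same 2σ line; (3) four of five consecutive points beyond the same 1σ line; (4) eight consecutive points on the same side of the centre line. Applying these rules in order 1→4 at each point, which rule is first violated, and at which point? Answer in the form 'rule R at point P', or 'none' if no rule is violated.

rule 3 at point 13

Zone of each point (C = within 1σ̂, B = 1σ̂–2σ̂, A = 2σ̂–3σ̂, * = beyond 3σ̂; sign = side of CL): 1:+C, 2:+C, 3:+C, 4:-B, 5:-C, 6:+C, 7:+C, 8:+C, 9:-B, 10:-B, 11:-C, 12:-B, 13:-A, 14:-B, 15:-C, 16:-C
Rule 3 (four of five consecutive points beyond the same 1σ limit) is satisfied at point 13.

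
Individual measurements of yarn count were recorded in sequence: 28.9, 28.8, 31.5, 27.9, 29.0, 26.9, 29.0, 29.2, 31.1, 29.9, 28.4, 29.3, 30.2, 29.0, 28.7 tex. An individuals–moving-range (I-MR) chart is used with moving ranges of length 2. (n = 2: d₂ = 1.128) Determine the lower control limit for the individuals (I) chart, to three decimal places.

X̄ = (28.9 + 28.8 + 31.5 + 27.9 + 29.0 + 26.9 + 29.0 + 29.2 + 31.1 + 29.9 + 28.4 + 29.3 + 30.2 + 29.0 + 28.7) / 15 = 29.1867
Moving ranges: 0.1, 2.7, 3.6, 1.1, 2.1, 2.1, 0.2, 1.9, 1.2, 1.5, 0.9, 0.9, 1.2, 0.3; M̄R̄ = 19.8000 / 14 = 1.4143
LCL = X̄ − 3·M̄R̄/d₂ = 29.1867 − 3 × 1.4143 / 1.128 = 25.4253

25.425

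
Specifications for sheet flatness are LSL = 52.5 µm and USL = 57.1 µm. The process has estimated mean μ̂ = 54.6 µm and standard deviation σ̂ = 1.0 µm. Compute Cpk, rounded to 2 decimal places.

0.70

Cpu = (USL − μ̂) / (3σ̂) = (57.1 − 54.6) / (3 × 1.0) = 0.8333; Cpl = (μ̂ − LSL) / (3σ̂) = (54.6 − 52.5) / (3 × 1.0) = 0.7000; Cpk = min(Cpu, Cpl) = 0.7000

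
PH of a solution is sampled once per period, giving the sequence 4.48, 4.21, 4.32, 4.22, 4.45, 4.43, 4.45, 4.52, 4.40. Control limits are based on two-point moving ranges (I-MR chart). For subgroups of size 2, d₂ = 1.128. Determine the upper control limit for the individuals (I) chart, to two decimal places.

4.70

X̄ = (4.48 + 4.21 + 4.32 + 4.22 + 4.45 + 4.43 + 4.45 + 4.52 + 4.40) / 9 = 4.3867
Moving ranges: 0.27, 0.11, 0.10, 0.23, 0.02, 0.02, 0.07, 0.12; M̄R̄ = 0.9400 / 8 = 0.1175
UCL = X̄ + 3·M̄R̄/d₂ = 4.3867 + 3 × 0.1175 / 1.128 = 4.6992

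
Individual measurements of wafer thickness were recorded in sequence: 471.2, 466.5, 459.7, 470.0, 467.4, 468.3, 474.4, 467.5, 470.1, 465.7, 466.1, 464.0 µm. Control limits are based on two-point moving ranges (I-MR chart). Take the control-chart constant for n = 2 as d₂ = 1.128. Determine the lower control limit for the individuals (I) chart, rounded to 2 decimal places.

X̄ = (471.2 + 466.5 + 459.7 + 470.0 + 467.4 + 468.3 + 474.4 + 467.5 + 470.1 + 465.7 + 466.1 + 464.0) / 12 = 467.5750
Moving ranges: 4.7, 6.8, 10.3, 2.6, 0.9, 6.1, 6.9, 2.6, 4.4, 0.4, 2.1; M̄R̄ = 47.8000 / 11 = 4.3455
LCL = X̄ − 3·M̄R̄/d₂ = 467.5750 − 3 × 4.3455 / 1.128 = 456.0179

456.02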